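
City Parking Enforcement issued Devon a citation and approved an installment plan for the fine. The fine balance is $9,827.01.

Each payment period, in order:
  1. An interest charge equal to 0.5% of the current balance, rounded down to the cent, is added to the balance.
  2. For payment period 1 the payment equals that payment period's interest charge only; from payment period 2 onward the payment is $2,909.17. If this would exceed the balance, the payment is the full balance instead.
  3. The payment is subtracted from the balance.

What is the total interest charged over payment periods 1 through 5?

$159.56

Payment period 1: opening $9,827.01; interest $49.13 → $9,876.14; payment $49.13; balance $9,827.01
Payment period 2: opening $9,827.01; interest $49.13 → $9,876.14; payment $2,909.17; balance $6,966.97
Payment period 3: opening $6,966.97; interest $34.83 → $7,001.80; payment $2,909.17; balance $4,092.63
Payment period 4: opening $4,092.63; interest $20.46 → $4,113.09; payment $2,909.17; balance $1,203.92
Payment period 5: opening $1,203.92; interest $6.01 → $1,209.93; payment $1,209.93; balance $0.00
Total interest: $49.13 + $49.13 + $34.83 + $20.46 + $6.01 = $159.56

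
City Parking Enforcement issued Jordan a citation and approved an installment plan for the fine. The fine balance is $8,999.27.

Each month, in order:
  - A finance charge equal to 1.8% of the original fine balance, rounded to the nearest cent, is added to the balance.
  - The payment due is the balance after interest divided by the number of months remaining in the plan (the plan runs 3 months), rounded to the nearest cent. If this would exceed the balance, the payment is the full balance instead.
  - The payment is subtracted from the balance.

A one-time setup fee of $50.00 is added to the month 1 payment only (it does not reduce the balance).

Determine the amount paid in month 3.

Month 1: $8,999.27 +$161.99 interest = $9,161.26; pay $3,053.75 (+ $50.00 fee) → $6,107.51
Month 2: $6,107.51 +$161.99 interest = $6,269.50; pay $3,134.75 → $3,134.75
Month 3: $3,134.75 +$161.99 interest = $3,296.74; pay $3,296.74 → $0.00

$3,296.74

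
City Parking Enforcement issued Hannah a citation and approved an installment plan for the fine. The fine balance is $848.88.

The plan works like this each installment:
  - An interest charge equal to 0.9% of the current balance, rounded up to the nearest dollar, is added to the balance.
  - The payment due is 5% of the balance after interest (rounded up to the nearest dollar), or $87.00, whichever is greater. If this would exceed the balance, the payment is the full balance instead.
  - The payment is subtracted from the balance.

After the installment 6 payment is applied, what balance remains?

$364.88

Installment 1: opening $848.88; interest $8.00 → $856.88; payment $87.00; balance $769.88
Installment 2: opening $769.88; interest $7.00 → $776.88; payment $87.00; balance $689.88
Installment 3: opening $689.88; interest $7.00 → $696.88; payment $87.00; balance $609.88
Installment 4: opening $609.88; interest $6.00 → $615.88; payment $87.00; balance $528.88
Installment 5: opening $528.88; interest $5.00 → $533.88; payment $87.00; balance $446.88
Installment 6: opening $446.88; interest $5.00 → $451.88; payment $87.00; balance $364.88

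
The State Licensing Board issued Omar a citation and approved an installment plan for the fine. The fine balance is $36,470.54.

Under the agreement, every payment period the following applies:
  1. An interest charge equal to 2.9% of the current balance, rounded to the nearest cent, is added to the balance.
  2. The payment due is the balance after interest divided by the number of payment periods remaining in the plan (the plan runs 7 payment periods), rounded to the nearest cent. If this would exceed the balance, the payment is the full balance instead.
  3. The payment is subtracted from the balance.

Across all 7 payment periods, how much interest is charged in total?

$4,485.06

Payment period 1: $36,470.54 +$1,057.65 interest = $37,528.19; pay $5,361.17 → $32,167.02
Payment period 2: $32,167.02 +$932.84 interest = $33,099.86; pay $5,516.64 → $27,583.22
Payment period 3: $27,583.22 +$799.91 interest = $28,383.13; pay $5,676.63 → $22,706.50
Payment period 4: $22,706.50 +$658.49 interest = $23,364.99; pay $5,841.25 → $17,523.74
Payment period 5: $17,523.74 +$508.19 interest = $18,031.93; pay $6,010.64 → $12,021.29
Payment period 6: $12,021.29 +$348.62 interest = $12,369.91; pay $6,184.96 → $6,184.95
Payment period 7: $6,184.95 +$179.36 interest = $6,364.31; pay $6,364.31 → $0.00
Total interest: $1,057.65 + $932.84 + $799.91 + $658.49 + $508.19 + $348.62 + $179.36 = $4,485.06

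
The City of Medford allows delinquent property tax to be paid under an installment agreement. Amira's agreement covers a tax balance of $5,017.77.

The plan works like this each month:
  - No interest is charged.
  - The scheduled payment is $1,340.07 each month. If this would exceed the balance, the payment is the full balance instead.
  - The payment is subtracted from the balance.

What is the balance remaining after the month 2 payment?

Month 1: $5,017.77 − $1,340.07 → $3,677.70
Month 2: $3,677.70 − $1,340.07 → $2,337.63

$2,337.63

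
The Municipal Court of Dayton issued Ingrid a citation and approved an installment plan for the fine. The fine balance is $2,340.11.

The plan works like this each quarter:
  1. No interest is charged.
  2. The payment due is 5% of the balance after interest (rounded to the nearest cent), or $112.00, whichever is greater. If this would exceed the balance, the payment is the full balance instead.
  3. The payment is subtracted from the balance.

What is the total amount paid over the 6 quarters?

Quarter 1: $2,340.11 − $117.01 → $2,223.10
Quarter 2: $2,223.10 − $112.00 → $2,111.10
Quarter 3: $2,111.10 − $112.00 → $1,999.10
Quarter 4: $1,999.10 − $112.00 → $1,887.10
Quarter 5: $1,887.10 − $112.00 → $1,775.10
Quarter 6: $1,775.10 − $112.00 → $1,663.10
Total paid: $677.01

$677.01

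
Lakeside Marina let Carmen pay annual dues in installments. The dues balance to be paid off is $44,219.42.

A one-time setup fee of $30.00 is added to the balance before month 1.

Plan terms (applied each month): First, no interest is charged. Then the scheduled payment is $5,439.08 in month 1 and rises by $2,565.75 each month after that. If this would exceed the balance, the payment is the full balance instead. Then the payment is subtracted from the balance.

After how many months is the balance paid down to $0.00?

Month 1: $44,249.42 − $5,439.08 → $38,810.34
Month 2: $38,810.34 − $8,004.83 → $30,805.51
Month 3: $30,805.51 − $10,570.58 → $20,234.93
Month 4: $20,234.93 − $13,136.33 → $7,098.60
Month 5: $7,098.60 − $7,098.60 → $0.00
Balance reaches $0.00 in month 5.

5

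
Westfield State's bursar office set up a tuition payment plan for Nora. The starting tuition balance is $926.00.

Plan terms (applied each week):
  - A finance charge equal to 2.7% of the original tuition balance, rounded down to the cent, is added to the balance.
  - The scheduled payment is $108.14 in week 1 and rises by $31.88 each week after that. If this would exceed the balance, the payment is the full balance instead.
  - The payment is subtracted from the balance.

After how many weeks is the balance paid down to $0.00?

6

Week 1: $926.00 +$25.00 interest = $951.00; pay $108.14 → $842.86
Week 2: $842.86 +$25.00 interest = $867.86; pay $140.02 → $727.84
Week 3: $727.84 +$25.00 interest = $752.84; pay $171.90 → $580.94
Week 4: $580.94 +$25.00 interest = $605.94; pay $203.78 → $402.16
Week 5: $402.16 +$25.00 interest = $427.16; pay $235.66 → $191.50
Week 6: $191.50 +$25.00 interest = $216.50; pay $216.50 → $0.00
Balance reaches $0.00 in week 6.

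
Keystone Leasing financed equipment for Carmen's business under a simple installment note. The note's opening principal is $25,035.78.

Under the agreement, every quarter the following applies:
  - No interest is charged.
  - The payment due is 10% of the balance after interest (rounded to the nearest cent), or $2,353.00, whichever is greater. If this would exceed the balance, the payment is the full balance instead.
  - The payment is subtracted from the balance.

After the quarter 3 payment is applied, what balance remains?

$17,826.20

Quarter 1: opening $25,035.78; payment $2,503.58; balance $22,532.20
Quarter 2: opening $22,532.20; payment $2,353.00; balance $20,179.20
Quarter 3: opening $20,179.20; payment $2,353.00; balance $17,826.20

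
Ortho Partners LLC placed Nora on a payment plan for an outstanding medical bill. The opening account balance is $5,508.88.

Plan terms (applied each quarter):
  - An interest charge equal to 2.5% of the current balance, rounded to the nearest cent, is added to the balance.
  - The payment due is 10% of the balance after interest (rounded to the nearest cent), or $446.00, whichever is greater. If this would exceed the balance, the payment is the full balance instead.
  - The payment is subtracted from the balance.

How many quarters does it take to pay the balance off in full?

# | Opening | Interest | Payment | End bal
1 | $5,508.88 | $137.72 | $564.66 | $5,081.94
2 | $5,081.94 | $127.05 | $520.90 | $4,688.09
3 | $4,688.09 | $117.20 | $480.53 | $4,324.76
4 | $4,324.76 | $108.12 | $446.00 | $3,986.88
5 | $3,986.88 | $99.67 | $446.00 | $3,640.55
6 | $3,640.55 | $91.01 | $446.00 | $3,285.56
7 | $3,285.56 | $82.14 | $446.00 | $2,921.70
8 | $2,921.70 | $73.04 | $446.00 | $2,548.74
9 | $2,548.74 | $63.72 | $446.00 | $2,166.46
10 | $2,166.46 | $54.16 | $446.00 | $1,774.62
11 | $1,774.62 | $44.37 | $446.00 | $1,372.99
12 | $1,372.99 | $34.32 | $446.00 | $961.31
13 | $961.31 | $24.03 | $446.00 | $539.34
14 | $539.34 | $13.48 | $446.00 | $106.82
15 | $106.82 | $2.67 | $109.49 | $0.00
Balance reaches $0.00 in quarter 15.

15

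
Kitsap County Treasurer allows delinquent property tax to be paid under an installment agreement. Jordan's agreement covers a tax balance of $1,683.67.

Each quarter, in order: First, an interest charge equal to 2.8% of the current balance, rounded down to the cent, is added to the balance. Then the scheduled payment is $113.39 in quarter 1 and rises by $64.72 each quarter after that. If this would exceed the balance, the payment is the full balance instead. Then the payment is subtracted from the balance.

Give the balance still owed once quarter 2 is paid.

$1,484.59

# | Opening | Interest | Payment | End bal
1 | $1,683.67 | $47.14 | $113.39 | $1,617.42
2 | $1,617.42 | $45.28 | $178.11 | $1,484.59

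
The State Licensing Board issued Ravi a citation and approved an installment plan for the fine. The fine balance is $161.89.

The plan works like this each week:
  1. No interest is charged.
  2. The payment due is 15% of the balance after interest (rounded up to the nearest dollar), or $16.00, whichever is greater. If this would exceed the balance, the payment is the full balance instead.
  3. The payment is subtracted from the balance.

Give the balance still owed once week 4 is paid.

Week 1: opening $161.89; payment $25.00; balance $136.89
Week 2: opening $136.89; payment $21.00; balance $115.89
Week 3: opening $115.89; payment $18.00; balance $97.89
Week 4: opening $97.89; payment $16.00; balance $81.89

$81.89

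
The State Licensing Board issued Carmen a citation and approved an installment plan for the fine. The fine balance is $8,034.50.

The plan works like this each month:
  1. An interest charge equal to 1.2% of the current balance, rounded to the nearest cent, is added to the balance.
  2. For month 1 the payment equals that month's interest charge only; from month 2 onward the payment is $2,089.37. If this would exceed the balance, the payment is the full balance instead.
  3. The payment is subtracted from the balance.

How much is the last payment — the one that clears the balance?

Month 1: $8,034.50 +$96.41 interest = $8,130.91; pay $96.41 → $8,034.50
Month 2: $8,034.50 +$96.41 interest = $8,130.91; pay $2,089.37 → $6,041.54
Month 3: $6,041.54 +$72.50 interest = $6,114.04; pay $2,089.37 → $4,024.67
Month 4: $4,024.67 +$48.30 interest = $4,072.97; pay $2,089.37 → $1,983.60
Month 5: $1,983.60 +$23.80 interest = $2,007.40; pay $2,007.40 → $0.00

$2,007.40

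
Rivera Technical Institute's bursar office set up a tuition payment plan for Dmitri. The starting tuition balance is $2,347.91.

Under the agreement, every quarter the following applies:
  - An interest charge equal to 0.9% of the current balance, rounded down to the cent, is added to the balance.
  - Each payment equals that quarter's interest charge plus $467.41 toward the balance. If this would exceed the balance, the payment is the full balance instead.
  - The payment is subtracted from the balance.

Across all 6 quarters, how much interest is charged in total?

$63.66

Quarter 1: $2,347.91 +$21.13 interest = $2,369.04; pay $488.54 → $1,880.50
Quarter 2: $1,880.50 +$16.92 interest = $1,897.42; pay $484.33 → $1,413.09
Quarter 3: $1,413.09 +$12.71 interest = $1,425.80; pay $480.12 → $945.68
Quarter 4: $945.68 +$8.51 interest = $954.19; pay $475.92 → $478.27
Quarter 5: $478.27 +$4.30 interest = $482.57; pay $471.71 → $10.86
Quarter 6: $10.86 +$0.09 interest = $10.95; pay $10.95 → $0.00
Total interest: $21.13 + $16.92 + $12.71 + $8.51 + $4.30 + $0.09 = $63.66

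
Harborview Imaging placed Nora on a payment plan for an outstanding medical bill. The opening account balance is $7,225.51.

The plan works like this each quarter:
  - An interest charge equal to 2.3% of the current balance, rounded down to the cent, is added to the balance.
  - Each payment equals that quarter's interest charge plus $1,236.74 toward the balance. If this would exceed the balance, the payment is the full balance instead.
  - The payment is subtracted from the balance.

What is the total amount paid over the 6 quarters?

# | Opening | Interest | Payment | End bal
1 | $7,225.51 | $166.18 | $1,402.92 | $5,988.77
2 | $5,988.77 | $137.74 | $1,374.48 | $4,752.03
3 | $4,752.03 | $109.29 | $1,346.03 | $3,515.29
4 | $3,515.29 | $80.85 | $1,317.59 | $2,278.55
5 | $2,278.55 | $52.40 | $1,289.14 | $1,041.81
6 | $1,041.81 | $23.96 | $1,065.77 | $0.00
Total paid: $7,795.93

$7,795.93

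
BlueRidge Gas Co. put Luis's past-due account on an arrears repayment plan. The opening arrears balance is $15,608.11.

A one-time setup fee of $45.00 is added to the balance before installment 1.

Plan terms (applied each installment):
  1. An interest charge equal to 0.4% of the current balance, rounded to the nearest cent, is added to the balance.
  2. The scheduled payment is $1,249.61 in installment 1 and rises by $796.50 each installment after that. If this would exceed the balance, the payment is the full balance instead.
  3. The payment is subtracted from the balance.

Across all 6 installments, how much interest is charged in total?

$240.15

Installment 1: $15,653.11 +$62.61 interest = $15,715.72; pay $1,249.61 → $14,466.11
Installment 2: $14,466.11 +$57.86 interest = $14,523.97; pay $2,046.11 → $12,477.86
Installment 3: $12,477.86 +$49.91 interest = $12,527.77; pay $2,842.61 → $9,685.16
Installment 4: $9,685.16 +$38.74 interest = $9,723.90; pay $3,639.11 → $6,084.79
Installment 5: $6,084.79 +$24.34 interest = $6,109.13; pay $4,435.61 → $1,673.52
Installment 6: $1,673.52 +$6.69 interest = $1,680.21; pay $1,680.21 → $0.00
Total interest: $62.61 + $57.86 + $49.91 + $38.74 + $24.34 + $6.69 = $240.15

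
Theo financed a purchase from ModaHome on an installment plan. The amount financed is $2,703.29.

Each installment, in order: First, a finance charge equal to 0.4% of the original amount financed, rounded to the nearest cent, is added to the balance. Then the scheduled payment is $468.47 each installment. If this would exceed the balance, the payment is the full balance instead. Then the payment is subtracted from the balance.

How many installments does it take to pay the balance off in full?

6

Installment 1: $2,703.29 +$10.81 interest = $2,714.10; pay $468.47 → $2,245.63
Installment 2: $2,245.63 +$10.81 interest = $2,256.44; pay $468.47 → $1,787.97
Installment 3: $1,787.97 +$10.81 interest = $1,798.78; pay $468.47 → $1,330.31
Installment 4: $1,330.31 +$10.81 interest = $1,341.12; pay $468.47 → $872.65
Installment 5: $872.65 +$10.81 interest = $883.46; pay $468.47 → $414.99
Installment 6: $414.99 +$10.81 interest = $425.80; pay $425.80 → $0.00
Balance reaches $0.00 in installment 6.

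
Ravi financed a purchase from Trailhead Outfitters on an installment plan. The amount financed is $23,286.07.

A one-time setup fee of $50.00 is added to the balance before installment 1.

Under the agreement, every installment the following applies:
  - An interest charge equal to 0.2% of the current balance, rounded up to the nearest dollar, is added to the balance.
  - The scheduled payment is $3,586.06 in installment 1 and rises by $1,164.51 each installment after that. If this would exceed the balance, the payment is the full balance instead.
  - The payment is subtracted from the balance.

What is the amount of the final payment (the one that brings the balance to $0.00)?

$2,146.77

# | Opening | Interest | Payment | End bal
1 | $23,336.07 | $47.00 | $3,586.06 | $19,797.01
2 | $19,797.01 | $40.00 | $4,750.57 | $15,086.44
3 | $15,086.44 | $31.00 | $5,915.08 | $9,202.36
4 | $9,202.36 | $19.00 | $7,079.59 | $2,141.77
5 | $2,141.77 | $5.00 | $2,146.77 | $0.00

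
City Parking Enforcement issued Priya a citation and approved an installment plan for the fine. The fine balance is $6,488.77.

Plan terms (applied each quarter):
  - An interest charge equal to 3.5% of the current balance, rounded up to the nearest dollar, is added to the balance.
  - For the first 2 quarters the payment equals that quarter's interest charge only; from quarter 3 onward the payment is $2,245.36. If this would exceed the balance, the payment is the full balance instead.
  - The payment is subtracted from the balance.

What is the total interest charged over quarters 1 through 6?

# | Opening | Interest | Payment | End bal
1 | $6,488.77 | $228.00 | $228.00 | $6,488.77
2 | $6,488.77 | $228.00 | $228.00 | $6,488.77
3 | $6,488.77 | $228.00 | $2,245.36 | $4,471.41
4 | $4,471.41 | $157.00 | $2,245.36 | $2,383.05
5 | $2,383.05 | $84.00 | $2,245.36 | $221.69
6 | $221.69 | $8.00 | $229.69 | $0.00
Total interest: $228.00 + $228.00 + $228.00 + $157.00 + $84.00 + $8.00 = $933.00

$933.00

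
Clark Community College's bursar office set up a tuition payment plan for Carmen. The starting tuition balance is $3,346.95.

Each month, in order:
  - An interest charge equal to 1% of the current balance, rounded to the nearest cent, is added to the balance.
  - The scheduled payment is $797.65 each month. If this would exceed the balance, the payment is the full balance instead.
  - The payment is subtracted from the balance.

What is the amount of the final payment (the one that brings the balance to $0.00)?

Month 1: opening $3,346.95; interest $33.47 → $3,380.42; payment $797.65; balance $2,582.77
Month 2: opening $2,582.77; interest $25.83 → $2,608.60; payment $797.65; balance $1,810.95
Month 3: opening $1,810.95; interest $18.11 → $1,829.06; payment $797.65; balance $1,031.41
Month 4: opening $1,031.41; interest $10.31 → $1,041.72; payment $797.65; balance $244.07
Month 5: opening $244.07; interest $2.44 → $246.51; payment $246.51; balance $0.00

$246.51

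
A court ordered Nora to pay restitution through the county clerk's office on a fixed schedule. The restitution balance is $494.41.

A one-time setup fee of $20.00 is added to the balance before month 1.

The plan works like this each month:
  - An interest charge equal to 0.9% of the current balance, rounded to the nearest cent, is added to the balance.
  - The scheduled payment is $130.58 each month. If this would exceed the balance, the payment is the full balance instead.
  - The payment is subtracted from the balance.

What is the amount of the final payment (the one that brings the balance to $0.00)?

Month 1: opening $514.41; interest $4.63 → $519.04; payment $130.58; balance $388.46
Month 2: opening $388.46; interest $3.50 → $391.96; payment $130.58; balance $261.38
Month 3: opening $261.38; interest $2.35 → $263.73; payment $130.58; balance $133.15
Month 4: opening $133.15; interest $1.20 → $134.35; payment $130.58; balance $3.77
Month 5: opening $3.77; interest $0.03 → $3.80; payment $3.80; balance $0.00

$3.80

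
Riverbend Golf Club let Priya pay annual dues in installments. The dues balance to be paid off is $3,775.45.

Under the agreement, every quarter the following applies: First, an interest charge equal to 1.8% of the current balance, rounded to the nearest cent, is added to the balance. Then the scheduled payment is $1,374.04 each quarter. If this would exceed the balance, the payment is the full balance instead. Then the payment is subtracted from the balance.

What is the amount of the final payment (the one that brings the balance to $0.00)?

Quarter 1: opening $3,775.45; interest $67.96 → $3,843.41; payment $1,374.04; balance $2,469.37
Quarter 2: opening $2,469.37; interest $44.45 → $2,513.82; payment $1,374.04; balance $1,139.78
Quarter 3: opening $1,139.78; interest $20.52 → $1,160.30; payment $1,160.30; balance $0.00

$1,160.30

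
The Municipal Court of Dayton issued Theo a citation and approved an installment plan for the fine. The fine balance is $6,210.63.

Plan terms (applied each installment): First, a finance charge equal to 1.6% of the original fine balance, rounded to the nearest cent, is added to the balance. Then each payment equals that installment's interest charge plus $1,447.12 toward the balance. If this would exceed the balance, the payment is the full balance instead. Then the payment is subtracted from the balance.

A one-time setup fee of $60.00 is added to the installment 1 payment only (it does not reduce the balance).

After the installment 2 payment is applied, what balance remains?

$3,316.39

Installment 1: opening $6,210.63; interest $99.37 → $6,310.00; payment $1,546.49 (+ $60.00 fee); balance $4,763.51
Installment 2: opening $4,763.51; interest $99.37 → $4,862.88; payment $1,546.49; balance $3,316.39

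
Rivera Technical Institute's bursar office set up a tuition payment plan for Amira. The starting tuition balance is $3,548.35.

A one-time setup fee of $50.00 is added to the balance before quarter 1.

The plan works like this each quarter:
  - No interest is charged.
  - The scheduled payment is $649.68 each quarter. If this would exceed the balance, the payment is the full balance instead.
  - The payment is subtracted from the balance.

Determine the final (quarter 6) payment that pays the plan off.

# | Opening | Payment | End bal
1 | $3,598.35 | $649.68 | $2,948.67
2 | $2,948.67 | $649.68 | $2,298.99
3 | $2,298.99 | $649.68 | $1,649.31
4 | $1,649.31 | $649.68 | $999.63
5 | $999.63 | $649.68 | $349.95
6 | $349.95 | $349.95 | $0.00

$349.95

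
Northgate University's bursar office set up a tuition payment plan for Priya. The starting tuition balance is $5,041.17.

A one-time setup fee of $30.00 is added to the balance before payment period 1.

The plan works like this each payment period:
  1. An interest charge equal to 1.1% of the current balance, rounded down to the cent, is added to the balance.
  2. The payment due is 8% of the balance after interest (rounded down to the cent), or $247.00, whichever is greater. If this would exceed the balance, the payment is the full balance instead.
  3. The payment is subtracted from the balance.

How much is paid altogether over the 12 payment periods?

$3,569.57

# | Opening | Interest | Payment | End bal
1 | $5,071.17 | $55.78 | $410.15 | $4,716.80
2 | $4,716.80 | $51.88 | $381.49 | $4,387.19
3 | $4,387.19 | $48.25 | $354.83 | $4,080.61
4 | $4,080.61 | $44.88 | $330.03 | $3,795.46
5 | $3,795.46 | $41.75 | $306.97 | $3,530.24
6 | $3,530.24 | $38.83 | $285.52 | $3,283.55
7 | $3,283.55 | $36.11 | $265.57 | $3,054.09
8 | $3,054.09 | $33.59 | $247.01 | $2,840.67
9 | $2,840.67 | $31.24 | $247.00 | $2,624.91
10 | $2,624.91 | $28.87 | $247.00 | $2,406.78
11 | $2,406.78 | $26.47 | $247.00 | $2,186.25
12 | $2,186.25 | $24.04 | $247.00 | $1,963.29
Total paid: $3,569.57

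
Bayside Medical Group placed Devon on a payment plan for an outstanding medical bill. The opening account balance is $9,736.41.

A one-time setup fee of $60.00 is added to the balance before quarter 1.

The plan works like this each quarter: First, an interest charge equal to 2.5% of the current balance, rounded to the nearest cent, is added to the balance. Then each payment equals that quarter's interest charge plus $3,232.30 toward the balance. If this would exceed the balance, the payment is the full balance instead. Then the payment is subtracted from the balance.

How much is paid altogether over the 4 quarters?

Quarter 1: opening $9,796.41; interest $244.91 → $10,041.32; payment $3,477.21; balance $6,564.11
Quarter 2: opening $6,564.11; interest $164.10 → $6,728.21; payment $3,396.40; balance $3,331.81
Quarter 3: opening $3,331.81; interest $83.30 → $3,415.11; payment $3,315.60; balance $99.51
Quarter 4: opening $99.51; interest $2.49 → $102.00; payment $102.00; balance $0.00
Total paid: $10,291.21

$10,291.21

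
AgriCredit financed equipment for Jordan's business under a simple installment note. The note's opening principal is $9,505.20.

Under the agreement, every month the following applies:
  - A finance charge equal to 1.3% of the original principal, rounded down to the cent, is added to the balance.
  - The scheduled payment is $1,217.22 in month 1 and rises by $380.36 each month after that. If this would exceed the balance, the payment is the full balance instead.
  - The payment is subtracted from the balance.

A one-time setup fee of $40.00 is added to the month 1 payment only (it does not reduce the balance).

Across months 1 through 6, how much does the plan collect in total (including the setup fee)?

$10,286.56

Month 1: $9,505.20 +$123.56 interest = $9,628.76; pay $1,217.22 (+ $40.00 fee) → $8,411.54
Month 2: $8,411.54 +$123.56 interest = $8,535.10; pay $1,597.58 → $6,937.52
Month 3: $6,937.52 +$123.56 interest = $7,061.08; pay $1,977.94 → $5,083.14
Month 4: $5,083.14 +$123.56 interest = $5,206.70; pay $2,358.30 → $2,848.40
Month 5: $2,848.40 +$123.56 interest = $2,971.96; pay $2,738.66 → $233.30
Month 6: $233.30 +$123.56 interest = $356.86; pay $356.86 → $0.00
Total paid: $10,286.56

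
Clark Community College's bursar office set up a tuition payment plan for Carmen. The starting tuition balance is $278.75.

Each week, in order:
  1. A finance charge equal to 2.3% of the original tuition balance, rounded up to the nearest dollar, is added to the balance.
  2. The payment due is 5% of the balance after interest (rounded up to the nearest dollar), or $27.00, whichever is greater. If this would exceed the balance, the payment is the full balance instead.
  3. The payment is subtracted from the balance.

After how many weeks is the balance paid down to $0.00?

14

Week 1: $278.75 +$7.00 interest = $285.75; pay $27.00 → $258.75
Week 2: $258.75 +$7.00 interest = $265.75; pay $27.00 → $238.75
Week 3: $238.75 +$7.00 interest = $245.75; pay $27.00 → $218.75
Week 4: $218.75 +$7.00 interest = $225.75; pay $27.00 → $198.75
Week 5: $198.75 +$7.00 interest = $205.75; pay $27.00 → $178.75
Week 6: $178.75 +$7.00 interest = $185.75; pay $27.00 → $158.75
Week 7: $158.75 +$7.00 interest = $165.75; pay $27.00 → $138.75
Week 8: $138.75 +$7.00 interest = $145.75; pay $27.00 → $118.75
Week 9: $118.75 +$7.00 interest = $125.75; pay $27.00 → $98.75
Week 10: $98.75 +$7.00 interest = $105.75; pay $27.00 → $78.75
Week 11: $78.75 +$7.00 interest = $85.75; pay $27.00 → $58.75
Week 12: $58.75 +$7.00 interest = $65.75; pay $27.00 → $38.75
Week 13: $38.75 +$7.00 interest = $45.75; pay $27.00 → $18.75
Week 14: $18.75 +$7.00 interest = $25.75; pay $25.75 → $0.00
Balance reaches $0.00 in week 14.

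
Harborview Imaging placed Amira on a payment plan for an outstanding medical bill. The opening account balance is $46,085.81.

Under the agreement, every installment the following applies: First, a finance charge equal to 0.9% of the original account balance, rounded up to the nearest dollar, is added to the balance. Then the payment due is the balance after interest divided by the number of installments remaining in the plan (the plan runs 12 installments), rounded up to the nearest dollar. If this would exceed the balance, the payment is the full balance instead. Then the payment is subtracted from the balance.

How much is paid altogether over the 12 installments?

# | Opening | Interest | Payment | End bal
1 | $46,085.81 | $415.00 | $3,876.00 | $42,624.81
2 | $42,624.81 | $415.00 | $3,913.00 | $39,126.81
3 | $39,126.81 | $415.00 | $3,955.00 | $35,586.81
4 | $35,586.81 | $415.00 | $4,001.00 | $32,000.81
5 | $32,000.81 | $415.00 | $4,052.00 | $28,363.81
6 | $28,363.81 | $415.00 | $4,112.00 | $24,666.81
7 | $24,666.81 | $415.00 | $4,181.00 | $20,900.81
8 | $20,900.81 | $415.00 | $4,264.00 | $17,051.81
9 | $17,051.81 | $415.00 | $4,367.00 | $13,099.81
10 | $13,099.81 | $415.00 | $4,505.00 | $9,009.81
11 | $9,009.81 | $415.00 | $4,713.00 | $4,711.81
12 | $4,711.81 | $415.00 | $5,126.81 | $0.00
Total paid: $51,065.81

$51,065.81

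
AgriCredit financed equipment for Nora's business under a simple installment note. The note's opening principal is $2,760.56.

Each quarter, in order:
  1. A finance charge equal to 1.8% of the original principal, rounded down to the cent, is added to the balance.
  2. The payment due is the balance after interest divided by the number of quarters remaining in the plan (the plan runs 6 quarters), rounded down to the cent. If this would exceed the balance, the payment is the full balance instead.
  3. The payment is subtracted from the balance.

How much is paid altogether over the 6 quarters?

Quarter 1: opening $2,760.56; interest $49.69 → $2,810.25; payment $468.37; balance $2,341.88
Quarter 2: opening $2,341.88; interest $49.69 → $2,391.57; payment $478.31; balance $1,913.26
Quarter 3: opening $1,913.26; interest $49.69 → $1,962.95; payment $490.73; balance $1,472.22
Quarter 4: opening $1,472.22; interest $49.69 → $1,521.91; payment $507.30; balance $1,014.61
Quarter 5: opening $1,014.61; interest $49.69 → $1,064.30; payment $532.15; balance $532.15
Quarter 6: opening $532.15; interest $49.69 → $581.84; payment $581.84; balance $0.00
Total paid: $3,058.70

$3,058.70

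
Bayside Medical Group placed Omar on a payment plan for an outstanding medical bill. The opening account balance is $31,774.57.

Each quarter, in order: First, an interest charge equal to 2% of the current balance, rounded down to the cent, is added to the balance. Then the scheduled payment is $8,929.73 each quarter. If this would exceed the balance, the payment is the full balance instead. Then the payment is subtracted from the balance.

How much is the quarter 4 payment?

$6,518.68

Quarter 1: $31,774.57 +$635.49 interest = $32,410.06; pay $8,929.73 → $23,480.33
Quarter 2: $23,480.33 +$469.60 interest = $23,949.93; pay $8,929.73 → $15,020.20
Quarter 3: $15,020.20 +$300.40 interest = $15,320.60; pay $8,929.73 → $6,390.87
Quarter 4: $6,390.87 +$127.81 interest = $6,518.68; pay $6,518.68 → $0.00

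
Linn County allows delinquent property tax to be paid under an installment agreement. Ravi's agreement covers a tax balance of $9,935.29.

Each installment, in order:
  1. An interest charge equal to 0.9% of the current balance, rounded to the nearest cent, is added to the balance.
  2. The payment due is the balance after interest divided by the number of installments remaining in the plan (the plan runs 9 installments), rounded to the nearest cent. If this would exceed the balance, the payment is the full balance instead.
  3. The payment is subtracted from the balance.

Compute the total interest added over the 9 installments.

Installment 1: $9,935.29 +$89.42 interest = $10,024.71; pay $1,113.86 → $8,910.85
Installment 2: $8,910.85 +$80.20 interest = $8,991.05; pay $1,123.88 → $7,867.17
Installment 3: $7,867.17 +$70.80 interest = $7,937.97; pay $1,134.00 → $6,803.97
Installment 4: $6,803.97 +$61.24 interest = $6,865.21; pay $1,144.20 → $5,721.01
Installment 5: $5,721.01 +$51.49 interest = $5,772.50; pay $1,154.50 → $4,618.00
Installment 6: $4,618.00 +$41.56 interest = $4,659.56; pay $1,164.89 → $3,494.67
Installment 7: $3,494.67 +$31.45 interest = $3,526.12; pay $1,175.37 → $2,350.75
Installment 8: $2,350.75 +$21.16 interest = $2,371.91; pay $1,185.96 → $1,185.95
Installment 9: $1,185.95 +$10.67 interest = $1,196.62; pay $1,196.62 → $0.00
Total interest: $89.42 + $80.20 + $70.80 + $61.24 + $51.49 + $41.56 + $31.45 + $21.16 + $10.67 = $457.99

$457.99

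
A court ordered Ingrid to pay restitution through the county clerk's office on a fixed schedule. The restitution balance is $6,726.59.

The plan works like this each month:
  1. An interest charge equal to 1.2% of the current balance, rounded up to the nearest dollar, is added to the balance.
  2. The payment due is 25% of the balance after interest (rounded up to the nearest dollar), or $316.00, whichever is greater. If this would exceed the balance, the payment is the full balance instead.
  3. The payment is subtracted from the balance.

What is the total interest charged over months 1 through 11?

Month 1: opening $6,726.59; interest $81.00 → $6,807.59; payment $1,702.00; balance $5,105.59
Month 2: opening $5,105.59; interest $62.00 → $5,167.59; payment $1,292.00; balance $3,875.59
Month 3: opening $3,875.59; interest $47.00 → $3,922.59; payment $981.00; balance $2,941.59
Month 4: opening $2,941.59; interest $36.00 → $2,977.59; payment $745.00; balance $2,232.59
Month 5: opening $2,232.59; interest $27.00 → $2,259.59; payment $565.00; balance $1,694.59
Month 6: opening $1,694.59; interest $21.00 → $1,715.59; payment $429.00; balance $1,286.59
Month 7: opening $1,286.59; interest $16.00 → $1,302.59; payment $326.00; balance $976.59
Month 8: opening $976.59; interest $12.00 → $988.59; payment $316.00; balance $672.59
Month 9: opening $672.59; interest $9.00 → $681.59; payment $316.00; balance $365.59
Month 10: opening $365.59; interest $5.00 → $370.59; payment $316.00; balance $54.59
Month 11: opening $54.59; interest $1.00 → $55.59; payment $55.59; balance $0.00
Total interest: $81.00 + $62.00 + $47.00 + $36.00 + $27.00 + $21.00 + $16.00 + $12.00 + $9.00 + $5.00 + $1.00 = $317.00

$317.00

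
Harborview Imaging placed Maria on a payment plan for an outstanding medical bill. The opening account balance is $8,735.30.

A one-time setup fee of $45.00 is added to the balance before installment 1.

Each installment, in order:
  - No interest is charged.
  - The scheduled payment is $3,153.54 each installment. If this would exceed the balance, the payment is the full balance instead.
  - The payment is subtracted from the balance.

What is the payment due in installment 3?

$2,473.22

Installment 1: $8,780.30 − $3,153.54 → $5,626.76
Installment 2: $5,626.76 − $3,153.54 → $2,473.22
Installment 3: $2,473.22 − $2,473.22 → $0.00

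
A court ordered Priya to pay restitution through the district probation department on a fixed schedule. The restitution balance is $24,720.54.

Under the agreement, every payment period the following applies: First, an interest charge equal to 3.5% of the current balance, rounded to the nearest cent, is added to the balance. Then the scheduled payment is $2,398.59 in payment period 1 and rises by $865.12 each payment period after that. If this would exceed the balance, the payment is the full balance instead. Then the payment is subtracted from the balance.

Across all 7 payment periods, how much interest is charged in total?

Payment period 1: $24,720.54 +$865.22 interest = $25,585.76; pay $2,398.59 → $23,187.17
Payment period 2: $23,187.17 +$811.55 interest = $23,998.72; pay $3,263.71 → $20,735.01
Payment period 3: $20,735.01 +$725.73 interest = $21,460.74; pay $4,128.83 → $17,331.91
Payment period 4: $17,331.91 +$606.62 interest = $17,938.53; pay $4,993.95 → $12,944.58
Payment period 5: $12,944.58 +$453.06 interest = $13,397.64; pay $5,859.07 → $7,538.57
Payment period 6: $7,538.57 +$263.85 interest = $7,802.42; pay $6,724.19 → $1,078.23
Payment period 7: $1,078.23 +$37.74 interest = $1,115.97; pay $1,115.97 → $0.00
Total interest: $865.22 + $811.55 + $725.73 + $606.62 + $453.06 + $263.85 + $37.74 = $3,763.77

$3,763.77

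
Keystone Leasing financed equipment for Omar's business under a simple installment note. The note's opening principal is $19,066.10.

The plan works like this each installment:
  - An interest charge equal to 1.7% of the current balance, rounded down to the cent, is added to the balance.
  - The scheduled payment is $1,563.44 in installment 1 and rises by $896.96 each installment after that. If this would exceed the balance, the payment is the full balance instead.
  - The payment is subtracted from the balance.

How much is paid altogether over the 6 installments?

$20,378.66

# | Opening | Interest | Payment | End bal
1 | $19,066.10 | $324.12 | $1,563.44 | $17,826.78
2 | $17,826.78 | $303.05 | $2,460.40 | $15,669.43
3 | $15,669.43 | $266.38 | $3,357.36 | $12,578.45
4 | $12,578.45 | $213.83 | $4,254.32 | $8,537.96
5 | $8,537.96 | $145.14 | $5,151.28 | $3,531.82
6 | $3,531.82 | $60.04 | $3,591.86 | $0.00
Total paid: $20,378.66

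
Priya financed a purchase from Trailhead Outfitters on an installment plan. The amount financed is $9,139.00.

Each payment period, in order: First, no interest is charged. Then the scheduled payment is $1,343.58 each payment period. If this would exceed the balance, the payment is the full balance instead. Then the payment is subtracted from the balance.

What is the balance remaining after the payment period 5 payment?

Payment period 1: $9,139.00 − $1,343.58 → $7,795.42
Payment period 2: $7,795.42 − $1,343.58 → $6,451.84
Payment period 3: $6,451.84 − $1,343.58 → $5,108.26
Payment period 4: $5,108.26 − $1,343.58 → $3,764.68
Payment period 5: $3,764.68 − $1,343.58 → $2,421.10

$2,421.10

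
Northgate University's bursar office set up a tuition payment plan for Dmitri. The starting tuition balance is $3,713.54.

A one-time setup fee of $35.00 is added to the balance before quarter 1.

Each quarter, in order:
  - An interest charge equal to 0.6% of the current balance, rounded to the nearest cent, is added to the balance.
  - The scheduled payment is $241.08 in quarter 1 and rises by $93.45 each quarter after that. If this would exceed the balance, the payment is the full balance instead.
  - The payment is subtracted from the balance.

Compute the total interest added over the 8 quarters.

Quarter 1: opening $3,748.54; interest $22.49 → $3,771.03; payment $241.08; balance $3,529.95
Quarter 2: opening $3,529.95; interest $21.18 → $3,551.13; payment $334.53; balance $3,216.60
Quarter 3: opening $3,216.60; interest $19.30 → $3,235.90; payment $427.98; balance $2,807.92
Quarter 4: opening $2,807.92; interest $16.85 → $2,824.77; payment $521.43; balance $2,303.34
Quarter 5: opening $2,303.34; interest $13.82 → $2,317.16; payment $614.88; balance $1,702.28
Quarter 6: opening $1,702.28; interest $10.21 → $1,712.49; payment $708.33; balance $1,004.16
Quarter 7: opening $1,004.16; interest $6.02 → $1,010.18; payment $801.78; balance $208.40
Quarter 8: opening $208.40; interest $1.25 → $209.65; payment $209.65; balance $0.00
Total interest: $22.49 + $21.18 + $19.30 + $16.85 + $13.82 + $10.21 + $6.02 + $1.25 = $111.12

$111.12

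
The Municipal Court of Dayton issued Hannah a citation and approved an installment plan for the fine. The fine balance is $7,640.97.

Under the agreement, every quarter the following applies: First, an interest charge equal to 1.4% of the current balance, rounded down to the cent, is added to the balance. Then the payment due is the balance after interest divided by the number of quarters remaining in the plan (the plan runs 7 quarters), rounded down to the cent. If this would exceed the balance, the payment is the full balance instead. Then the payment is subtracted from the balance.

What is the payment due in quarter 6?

$1,186.53

# | Opening | Interest | Payment | End bal
1 | $7,640.97 | $106.97 | $1,106.84 | $6,641.10
2 | $6,641.10 | $92.97 | $1,122.34 | $5,611.73
3 | $5,611.73 | $78.56 | $1,138.05 | $4,552.24
4 | $4,552.24 | $63.73 | $1,153.99 | $3,461.98
5 | $3,461.98 | $48.46 | $1,170.14 | $2,340.30
6 | $2,340.30 | $32.76 | $1,186.53 | $1,186.53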